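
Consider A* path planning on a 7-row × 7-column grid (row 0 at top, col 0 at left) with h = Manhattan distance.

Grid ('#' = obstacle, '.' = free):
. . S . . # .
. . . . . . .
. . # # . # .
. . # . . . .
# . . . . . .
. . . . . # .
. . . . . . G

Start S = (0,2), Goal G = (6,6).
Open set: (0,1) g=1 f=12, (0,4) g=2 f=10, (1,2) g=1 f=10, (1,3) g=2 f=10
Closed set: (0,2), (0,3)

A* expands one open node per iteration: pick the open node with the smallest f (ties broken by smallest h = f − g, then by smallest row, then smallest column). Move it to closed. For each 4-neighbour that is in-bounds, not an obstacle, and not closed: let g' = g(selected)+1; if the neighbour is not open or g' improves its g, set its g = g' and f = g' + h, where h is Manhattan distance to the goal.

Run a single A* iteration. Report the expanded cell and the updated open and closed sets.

step 1: expand (0,4) (f=10, h=8) → closed; open now [(0,1) g=1 f=12, (1,2) g=1 f=10, (1,3) g=2 f=10, (1,4) g=3 f=10]

expanded=(0,4); open=[(0,1) g=1 f=12, (1,2) g=1 f=10, (1,3) g=2 f=10, (1,4) g=3 f=10]; closed=[(0,2), (0,3), (0,4)]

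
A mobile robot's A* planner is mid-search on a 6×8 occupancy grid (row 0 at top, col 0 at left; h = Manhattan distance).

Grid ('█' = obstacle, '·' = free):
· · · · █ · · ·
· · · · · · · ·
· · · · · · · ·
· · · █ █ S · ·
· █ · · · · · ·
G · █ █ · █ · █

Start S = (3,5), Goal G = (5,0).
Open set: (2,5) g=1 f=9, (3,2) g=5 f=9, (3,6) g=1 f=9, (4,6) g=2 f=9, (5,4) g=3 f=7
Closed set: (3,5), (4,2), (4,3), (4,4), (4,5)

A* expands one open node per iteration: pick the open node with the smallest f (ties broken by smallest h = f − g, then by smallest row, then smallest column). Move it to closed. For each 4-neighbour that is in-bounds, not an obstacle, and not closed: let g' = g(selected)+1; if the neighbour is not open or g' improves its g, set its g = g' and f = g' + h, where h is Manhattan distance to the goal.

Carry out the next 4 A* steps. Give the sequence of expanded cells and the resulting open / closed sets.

step 1: expand (5,4) (f=7, h=4) → closed; open now [(2,5) g=1 f=9, (3,2) g=5 f=9, (3,6) g=1 f=9, (4,6) g=2 f=9]
step 2: expand (3,2) (f=9, h=4) → closed; open now [(2,2) g=6 f=11, (2,5) g=1 f=9, (3,1) g=6 f=9, (3,6) g=1 f=9, (4,6) g=2 f=9]
step 3: expand (3,1) (f=9, h=3) → closed; open now [(2,1) g=7 f=11, (2,2) g=6 f=11, (2,5) g=1 f=9, (3,0) g=7 f=9, (3,6) g=1 f=9, (4,6) g=2 f=9]
step 4: expand (3,0) (f=9, h=2) → closed; open now [(2,0) g=8 f=11, (2,1) g=7 f=11, (2,2) g=6 f=11, (2,5) g=1 f=9, (3,6) g=1 f=9, (4,0) g=8 f=9, (4,6) g=2 f=9]

order=[(5,4) → (3,2) → (3,1) → (3,0)]; open=[(2,0) g=8 f=11, (2,1) g=7 f=11, (2,2) g=6 f=11, (2,5) g=1 f=9, (3,6) g=1 f=9, (4,0) g=8 f=9, (4,6) g=2 f=9]; closed=[(3,0), (3,1), (3,2), (3,5), (4,2), (4,3), (4,4), (4,5), (5,4)]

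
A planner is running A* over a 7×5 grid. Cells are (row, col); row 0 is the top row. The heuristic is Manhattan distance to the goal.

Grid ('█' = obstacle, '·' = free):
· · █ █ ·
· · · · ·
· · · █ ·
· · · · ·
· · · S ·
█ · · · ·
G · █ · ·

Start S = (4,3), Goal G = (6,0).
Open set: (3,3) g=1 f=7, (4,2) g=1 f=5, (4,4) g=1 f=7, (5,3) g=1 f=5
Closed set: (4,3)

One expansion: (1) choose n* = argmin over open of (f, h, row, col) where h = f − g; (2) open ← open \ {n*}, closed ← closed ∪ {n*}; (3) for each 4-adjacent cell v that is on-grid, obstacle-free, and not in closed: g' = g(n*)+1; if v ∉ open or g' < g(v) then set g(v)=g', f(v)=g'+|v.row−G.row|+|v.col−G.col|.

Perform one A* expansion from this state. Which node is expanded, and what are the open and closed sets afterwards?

step 1: expand (4,2) (f=5, h=4) → closed; open now [(3,2) g=2 f=7, (3,3) g=1 f=7, (4,1) g=2 f=5, (4,4) g=1 f=7, (5,2) g=2 f=5, (5,3) g=1 f=5]

expanded=(4,2); open=[(3,2) g=2 f=7, (3,3) g=1 f=7, (4,1) g=2 f=5, (4,4) g=1 f=7, (5,2) g=2 f=5, (5,3) g=1 f=5]; closed=[(4,2), (4,3)]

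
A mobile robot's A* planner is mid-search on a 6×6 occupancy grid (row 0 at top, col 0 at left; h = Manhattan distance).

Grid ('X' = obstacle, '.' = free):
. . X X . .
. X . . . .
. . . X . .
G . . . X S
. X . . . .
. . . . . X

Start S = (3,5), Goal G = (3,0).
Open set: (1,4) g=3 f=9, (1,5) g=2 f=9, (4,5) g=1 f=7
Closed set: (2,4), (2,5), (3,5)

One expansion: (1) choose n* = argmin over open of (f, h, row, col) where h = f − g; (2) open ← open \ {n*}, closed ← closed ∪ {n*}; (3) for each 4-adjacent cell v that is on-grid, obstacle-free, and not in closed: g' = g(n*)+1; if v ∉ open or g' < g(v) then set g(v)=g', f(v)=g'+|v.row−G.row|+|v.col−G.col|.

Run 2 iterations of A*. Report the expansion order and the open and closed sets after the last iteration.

step 1: expand (4,5) (f=7, h=6) → closed; open now [(1,4) g=3 f=9, (1,5) g=2 f=9, (4,4) g=2 f=7]
step 2: expand (4,4) (f=7, h=5) → closed; open now [(1,4) g=3 f=9, (1,5) g=2 f=9, (4,3) g=3 f=7, (5,4) g=3 f=9]

order=[(4,5) → (4,4)]; open=[(1,4) g=3 f=9, (1,5) g=2 f=9, (4,3) g=3 f=7, (5,4) g=3 f=9]; closed=[(2,4), (2,5), (3,5), (4,4), (4,5)]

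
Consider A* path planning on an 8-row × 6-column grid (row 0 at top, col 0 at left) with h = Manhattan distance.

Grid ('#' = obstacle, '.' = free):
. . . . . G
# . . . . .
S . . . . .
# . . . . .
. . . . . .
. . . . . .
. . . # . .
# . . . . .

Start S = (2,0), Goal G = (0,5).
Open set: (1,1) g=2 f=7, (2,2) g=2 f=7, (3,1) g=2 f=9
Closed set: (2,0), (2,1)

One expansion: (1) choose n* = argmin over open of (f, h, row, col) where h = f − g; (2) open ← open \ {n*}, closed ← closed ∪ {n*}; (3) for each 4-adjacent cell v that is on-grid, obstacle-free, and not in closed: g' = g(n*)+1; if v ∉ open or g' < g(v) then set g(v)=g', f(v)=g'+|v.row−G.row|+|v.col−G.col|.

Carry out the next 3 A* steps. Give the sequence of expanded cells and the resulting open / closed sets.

step 1: expand (1,1) (f=7, h=5) → closed; open now [(0,1) g=3 f=7, (1,2) g=3 f=7, (2,2) g=2 f=7, (3,1) g=2 f=9]
step 2: expand (0,1) (f=7, h=4) → closed; open now [(0,0) g=4 f=9, (0,2) g=4 f=7, (1,2) g=3 f=7, (2,2) g=2 f=7, (3,1) g=2 f=9]
step 3: expand (0,2) (f=7, h=3) → closed; open now [(0,0) g=4 f=9, (0,3) g=5 f=7, (1,2) g=3 f=7, (2,2) g=2 f=7, (3,1) g=2 f=9]

order=[(1,1) → (0,1) → (0,2)]; open=[(0,0) g=4 f=9, (0,3) g=5 f=7, (1,2) g=3 f=7, (2,2) g=2 f=7, (3,1) g=2 f=9]; closed=[(0,1), (0,2), (1,1), (2,0), (2,1)]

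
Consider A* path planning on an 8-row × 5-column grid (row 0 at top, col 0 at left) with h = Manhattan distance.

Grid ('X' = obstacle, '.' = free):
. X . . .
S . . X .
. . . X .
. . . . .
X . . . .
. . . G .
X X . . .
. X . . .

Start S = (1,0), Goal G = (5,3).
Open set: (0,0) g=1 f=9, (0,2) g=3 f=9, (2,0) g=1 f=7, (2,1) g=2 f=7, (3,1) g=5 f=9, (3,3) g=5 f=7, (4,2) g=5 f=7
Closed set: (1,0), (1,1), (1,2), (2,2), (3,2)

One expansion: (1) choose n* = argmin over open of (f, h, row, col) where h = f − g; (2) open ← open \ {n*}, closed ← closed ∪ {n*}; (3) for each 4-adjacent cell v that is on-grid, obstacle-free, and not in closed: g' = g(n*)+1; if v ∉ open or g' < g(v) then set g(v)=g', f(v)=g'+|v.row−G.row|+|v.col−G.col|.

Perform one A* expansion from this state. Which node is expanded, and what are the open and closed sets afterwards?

expanded=(3,3); open=[(0,0) g=1 f=9, (0,2) g=3 f=9, (2,0) g=1 f=7, (2,1) g=2 f=7, (3,1) g=5 f=9, (3,4) g=6 f=9, (4,2) g=5 f=7, (4,3) g=6 f=7]; closed=[(1,0), (1,1), (1,2), (2,2), (3,2), (3,3)]

step 1: expand (3,3) (f=7, h=2) → closed; open now [(0,0) g=1 f=9, (0,2) g=3 f=9, (2,0) g=1 f=7, (2,1) g=2 f=7, (3,1) g=5 f=9, (3,4) g=6 f=9, (4,2) g=5 f=7, (4,3) g=6 f=7]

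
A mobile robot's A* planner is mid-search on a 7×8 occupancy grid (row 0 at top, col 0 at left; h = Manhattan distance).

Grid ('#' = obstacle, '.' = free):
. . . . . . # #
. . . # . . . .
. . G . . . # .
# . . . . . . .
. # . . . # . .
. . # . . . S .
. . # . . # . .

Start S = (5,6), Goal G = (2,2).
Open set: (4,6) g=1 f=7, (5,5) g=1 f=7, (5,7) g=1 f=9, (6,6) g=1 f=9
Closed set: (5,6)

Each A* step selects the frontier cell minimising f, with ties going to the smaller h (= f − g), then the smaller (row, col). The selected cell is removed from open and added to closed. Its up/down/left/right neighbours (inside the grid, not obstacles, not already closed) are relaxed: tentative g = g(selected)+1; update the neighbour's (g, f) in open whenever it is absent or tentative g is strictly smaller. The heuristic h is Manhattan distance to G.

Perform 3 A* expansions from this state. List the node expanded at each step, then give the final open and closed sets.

step 1: expand (4,6) (f=7, h=6) → closed; open now [(3,6) g=2 f=7, (4,7) g=2 f=9, (5,5) g=1 f=7, (5,7) g=1 f=9, (6,6) g=1 f=9]
step 2: expand (3,6) (f=7, h=5) → closed; open now [(3,5) g=3 f=7, (3,7) g=3 f=9, (4,7) g=2 f=9, (5,5) g=1 f=7, (5,7) g=1 f=9, (6,6) g=1 f=9]
step 3: expand (3,5) (f=7, h=4) → closed; open now [(2,5) g=4 f=7, (3,4) g=4 f=7, (3,7) g=3 f=9, (4,7) g=2 f=9, (5,5) g=1 f=7, (5,7) g=1 f=9, (6,6) g=1 f=9]

order=[(4,6) → (3,6) → (3,5)]; open=[(2,5) g=4 f=7, (3,4) g=4 f=7, (3,7) g=3 f=9, (4,7) g=2 f=9, (5,5) g=1 f=7, (5,7) g=1 f=9, (6,6) g=1 f=9]; closed=[(3,5), (3,6), (4,6), (5,6)]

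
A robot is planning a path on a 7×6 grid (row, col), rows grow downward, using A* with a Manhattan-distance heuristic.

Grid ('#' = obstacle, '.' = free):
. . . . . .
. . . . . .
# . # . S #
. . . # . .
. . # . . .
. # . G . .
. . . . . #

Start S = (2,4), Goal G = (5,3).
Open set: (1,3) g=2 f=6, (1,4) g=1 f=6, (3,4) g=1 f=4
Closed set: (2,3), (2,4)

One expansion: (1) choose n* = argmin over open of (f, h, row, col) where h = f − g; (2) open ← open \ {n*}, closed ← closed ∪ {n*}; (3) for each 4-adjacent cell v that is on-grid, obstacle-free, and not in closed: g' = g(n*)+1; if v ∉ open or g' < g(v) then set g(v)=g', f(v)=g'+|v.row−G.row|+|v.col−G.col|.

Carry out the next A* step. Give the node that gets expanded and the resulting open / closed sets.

expanded=(3,4); open=[(1,3) g=2 f=6, (1,4) g=1 f=6, (3,5) g=2 f=6, (4,4) g=2 f=4]; closed=[(2,3), (2,4), (3,4)]

step 1: expand (3,4) (f=4, h=3) → closed; open now [(1,3) g=2 f=6, (1,4) g=1 f=6, (3,5) g=2 f=6, (4,4) g=2 f=4]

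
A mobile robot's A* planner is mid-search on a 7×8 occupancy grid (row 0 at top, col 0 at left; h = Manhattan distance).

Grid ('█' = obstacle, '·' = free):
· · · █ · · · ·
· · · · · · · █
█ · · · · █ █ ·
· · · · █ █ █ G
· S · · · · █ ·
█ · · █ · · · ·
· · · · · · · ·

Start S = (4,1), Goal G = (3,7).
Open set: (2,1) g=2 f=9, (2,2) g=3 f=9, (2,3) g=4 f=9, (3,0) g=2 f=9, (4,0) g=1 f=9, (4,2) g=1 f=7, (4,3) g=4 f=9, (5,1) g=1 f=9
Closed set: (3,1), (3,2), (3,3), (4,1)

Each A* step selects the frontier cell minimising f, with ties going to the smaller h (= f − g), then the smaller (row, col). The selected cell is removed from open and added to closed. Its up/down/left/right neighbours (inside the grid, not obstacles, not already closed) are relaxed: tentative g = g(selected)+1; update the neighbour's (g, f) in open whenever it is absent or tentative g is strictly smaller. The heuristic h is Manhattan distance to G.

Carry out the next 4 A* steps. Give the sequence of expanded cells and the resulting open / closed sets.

order=[(4,2) → (4,3) → (4,4) → (4,5)]; open=[(2,1) g=2 f=9, (2,2) g=3 f=9, (2,3) g=4 f=9, (3,0) g=2 f=9, (4,0) g=1 f=9, (5,1) g=1 f=9, (5,2) g=2 f=9, (5,4) g=4 f=9, (5,5) g=5 f=9]; closed=[(3,1), (3,2), (3,3), (4,1), (4,2), (4,3), (4,4), (4,5)]

step 1: expand (4,2) (f=7, h=6) → closed; open now [(2,1) g=2 f=9, (2,2) g=3 f=9, (2,3) g=4 f=9, (3,0) g=2 f=9, (4,0) g=1 f=9, (4,3) g=2 f=7, (5,1) g=1 f=9, (5,2) g=2 f=9]
step 2: expand (4,3) (f=7, h=5) → closed; open now [(2,1) g=2 f=9, (2,2) g=3 f=9, (2,3) g=4 f=9, (3,0) g=2 f=9, (4,0) g=1 f=9, (4,4) g=3 f=7, (5,1) g=1 f=9, (5,2) g=2 f=9]
step 3: expand (4,4) (f=7, h=4) → closed; open now [(2,1) g=2 f=9, (2,2) g=3 f=9, (2,3) g=4 f=9, (3,0) g=2 f=9, (4,0) g=1 f=9, (4,5) g=4 f=7, (5,1) g=1 f=9, (5,2) g=2 f=9, (5,4) g=4 f=9]
step 4: expand (4,5) (f=7, h=3) → closed; open now [(2,1) g=2 f=9, (2,2) g=3 f=9, (2,3) g=4 f=9, (3,0) g=2 f=9, (4,0) g=1 f=9, (5,1) g=1 f=9, (5,2) g=2 f=9, (5,4) g=4 f=9, (5,5) g=5 f=9]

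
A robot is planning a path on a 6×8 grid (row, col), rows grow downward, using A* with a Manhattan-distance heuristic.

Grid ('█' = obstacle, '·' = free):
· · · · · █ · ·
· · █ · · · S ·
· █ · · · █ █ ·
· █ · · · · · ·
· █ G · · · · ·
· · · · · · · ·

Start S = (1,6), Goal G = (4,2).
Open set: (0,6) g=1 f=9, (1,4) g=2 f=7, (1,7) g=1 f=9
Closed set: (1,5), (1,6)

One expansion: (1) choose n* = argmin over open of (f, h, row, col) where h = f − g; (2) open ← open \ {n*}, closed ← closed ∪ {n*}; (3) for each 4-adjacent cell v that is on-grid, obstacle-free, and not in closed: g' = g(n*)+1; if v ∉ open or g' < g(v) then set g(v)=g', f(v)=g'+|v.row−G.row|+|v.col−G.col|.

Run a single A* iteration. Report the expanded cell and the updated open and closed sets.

step 1: expand (1,4) (f=7, h=5) → closed; open now [(0,4) g=3 f=9, (0,6) g=1 f=9, (1,3) g=3 f=7, (1,7) g=1 f=9, (2,4) g=3 f=7]

expanded=(1,4); open=[(0,4) g=3 f=9, (0,6) g=1 f=9, (1,3) g=3 f=7, (1,7) g=1 f=9, (2,4) g=3 f=7]; closed=[(1,4), (1,5), (1,6)]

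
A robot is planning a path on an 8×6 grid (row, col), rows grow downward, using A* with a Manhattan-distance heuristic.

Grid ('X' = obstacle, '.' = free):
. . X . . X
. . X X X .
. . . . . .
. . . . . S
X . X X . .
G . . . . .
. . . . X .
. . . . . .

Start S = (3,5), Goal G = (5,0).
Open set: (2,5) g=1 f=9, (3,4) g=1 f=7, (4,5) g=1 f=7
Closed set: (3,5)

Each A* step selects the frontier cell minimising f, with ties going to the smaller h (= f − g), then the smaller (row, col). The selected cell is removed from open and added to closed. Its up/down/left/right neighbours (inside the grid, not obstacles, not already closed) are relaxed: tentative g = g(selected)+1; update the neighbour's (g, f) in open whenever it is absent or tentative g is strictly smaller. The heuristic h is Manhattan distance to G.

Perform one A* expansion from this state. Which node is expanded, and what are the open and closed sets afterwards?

step 1: expand (3,4) (f=7, h=6) → closed; open now [(2,4) g=2 f=9, (2,5) g=1 f=9, (3,3) g=2 f=7, (4,4) g=2 f=7, (4,5) g=1 f=7]

expanded=(3,4); open=[(2,4) g=2 f=9, (2,5) g=1 f=9, (3,3) g=2 f=7, (4,4) g=2 f=7, (4,5) g=1 f=7]; closed=[(3,4), (3,5)]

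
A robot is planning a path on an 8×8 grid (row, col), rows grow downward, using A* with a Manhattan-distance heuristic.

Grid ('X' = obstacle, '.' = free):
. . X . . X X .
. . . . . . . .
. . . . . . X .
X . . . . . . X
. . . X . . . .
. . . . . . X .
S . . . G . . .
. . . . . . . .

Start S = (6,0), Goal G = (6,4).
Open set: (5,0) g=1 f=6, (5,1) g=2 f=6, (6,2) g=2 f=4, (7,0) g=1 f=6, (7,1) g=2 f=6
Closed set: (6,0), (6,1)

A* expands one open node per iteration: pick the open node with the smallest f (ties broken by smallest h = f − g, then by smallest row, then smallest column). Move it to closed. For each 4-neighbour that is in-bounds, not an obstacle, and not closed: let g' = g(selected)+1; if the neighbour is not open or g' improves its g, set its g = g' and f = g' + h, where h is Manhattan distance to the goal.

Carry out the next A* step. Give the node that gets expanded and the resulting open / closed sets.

step 1: expand (6,2) (f=4, h=2) → closed; open now [(5,0) g=1 f=6, (5,1) g=2 f=6, (5,2) g=3 f=6, (6,3) g=3 f=4, (7,0) g=1 f=6, (7,1) g=2 f=6, (7,2) g=3 f=6]

expanded=(6,2); open=[(5,0) g=1 f=6, (5,1) g=2 f=6, (5,2) g=3 f=6, (6,3) g=3 f=4, (7,0) g=1 f=6, (7,1) g=2 f=6, (7,2) g=3 f=6]; closed=[(6,0), (6,1), (6,2)]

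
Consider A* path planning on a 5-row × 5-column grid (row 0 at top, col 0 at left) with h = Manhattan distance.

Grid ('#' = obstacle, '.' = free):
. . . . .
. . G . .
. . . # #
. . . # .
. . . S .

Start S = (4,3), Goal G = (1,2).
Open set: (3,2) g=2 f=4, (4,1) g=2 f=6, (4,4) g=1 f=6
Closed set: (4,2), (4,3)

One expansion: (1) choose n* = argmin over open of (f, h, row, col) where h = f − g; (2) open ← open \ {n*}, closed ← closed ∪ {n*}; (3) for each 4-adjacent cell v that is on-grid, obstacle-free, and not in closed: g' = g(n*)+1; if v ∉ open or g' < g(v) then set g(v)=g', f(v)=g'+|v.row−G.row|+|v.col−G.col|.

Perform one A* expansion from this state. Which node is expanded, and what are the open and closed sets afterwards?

step 1: expand (3,2) (f=4, h=2) → closed; open now [(2,2) g=3 f=4, (3,1) g=3 f=6, (4,1) g=2 f=6, (4,4) g=1 f=6]

expanded=(3,2); open=[(2,2) g=3 f=4, (3,1) g=3 f=6, (4,1) g=2 f=6, (4,4) g=1 f=6]; closed=[(3,2), (4,2), (4,3)]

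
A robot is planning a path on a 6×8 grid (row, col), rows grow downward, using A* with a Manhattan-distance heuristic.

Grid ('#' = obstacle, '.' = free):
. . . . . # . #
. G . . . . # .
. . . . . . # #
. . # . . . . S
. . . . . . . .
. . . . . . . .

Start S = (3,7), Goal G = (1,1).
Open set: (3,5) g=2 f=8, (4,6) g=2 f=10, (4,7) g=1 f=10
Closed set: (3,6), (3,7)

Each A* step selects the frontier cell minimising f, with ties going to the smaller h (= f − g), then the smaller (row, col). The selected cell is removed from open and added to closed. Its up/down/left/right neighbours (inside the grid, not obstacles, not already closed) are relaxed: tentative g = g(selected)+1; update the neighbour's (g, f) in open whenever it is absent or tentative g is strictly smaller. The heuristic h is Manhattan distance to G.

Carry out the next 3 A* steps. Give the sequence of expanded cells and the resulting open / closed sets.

step 1: expand (3,5) (f=8, h=6) → closed; open now [(2,5) g=3 f=8, (3,4) g=3 f=8, (4,5) g=3 f=10, (4,6) g=2 f=10, (4,7) g=1 f=10]
step 2: expand (2,5) (f=8, h=5) → closed; open now [(1,5) g=4 f=8, (2,4) g=4 f=8, (3,4) g=3 f=8, (4,5) g=3 f=10, (4,6) g=2 f=10, (4,7) g=1 f=10]
step 3: expand (1,5) (f=8, h=4) → closed; open now [(1,4) g=5 f=8, (2,4) g=4 f=8, (3,4) g=3 f=8, (4,5) g=3 f=10, (4,6) g=2 f=10, (4,7) g=1 f=10]

order=[(3,5) → (2,5) → (1,5)]; open=[(1,4) g=5 f=8, (2,4) g=4 f=8, (3,4) g=3 f=8, (4,5) g=3 f=10, (4,6) g=2 f=10, (4,7) g=1 f=10]; closed=[(1,5), (2,5), (3,5), (3,6), (3,7)]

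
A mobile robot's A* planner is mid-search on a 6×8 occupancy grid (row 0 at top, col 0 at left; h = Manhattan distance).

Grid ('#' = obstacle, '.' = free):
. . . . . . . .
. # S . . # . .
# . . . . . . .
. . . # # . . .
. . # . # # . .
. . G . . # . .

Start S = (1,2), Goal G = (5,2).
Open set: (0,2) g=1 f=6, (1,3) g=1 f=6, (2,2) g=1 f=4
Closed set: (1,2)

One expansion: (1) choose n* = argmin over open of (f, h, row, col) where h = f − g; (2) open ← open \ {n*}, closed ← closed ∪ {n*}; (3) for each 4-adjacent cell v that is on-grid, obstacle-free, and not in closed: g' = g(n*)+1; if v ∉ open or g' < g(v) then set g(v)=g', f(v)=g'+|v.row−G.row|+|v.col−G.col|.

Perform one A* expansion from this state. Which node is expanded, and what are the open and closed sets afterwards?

expanded=(2,2); open=[(0,2) g=1 f=6, (1,3) g=1 f=6, (2,1) g=2 f=6, (2,3) g=2 f=6, (3,2) g=2 f=4]; closed=[(1,2), (2,2)]

step 1: expand (2,2) (f=4, h=3) → closed; open now [(0,2) g=1 f=6, (1,3) g=1 f=6, (2,1) g=2 f=6, (2,3) g=2 f=6, (3,2) g=2 f=4]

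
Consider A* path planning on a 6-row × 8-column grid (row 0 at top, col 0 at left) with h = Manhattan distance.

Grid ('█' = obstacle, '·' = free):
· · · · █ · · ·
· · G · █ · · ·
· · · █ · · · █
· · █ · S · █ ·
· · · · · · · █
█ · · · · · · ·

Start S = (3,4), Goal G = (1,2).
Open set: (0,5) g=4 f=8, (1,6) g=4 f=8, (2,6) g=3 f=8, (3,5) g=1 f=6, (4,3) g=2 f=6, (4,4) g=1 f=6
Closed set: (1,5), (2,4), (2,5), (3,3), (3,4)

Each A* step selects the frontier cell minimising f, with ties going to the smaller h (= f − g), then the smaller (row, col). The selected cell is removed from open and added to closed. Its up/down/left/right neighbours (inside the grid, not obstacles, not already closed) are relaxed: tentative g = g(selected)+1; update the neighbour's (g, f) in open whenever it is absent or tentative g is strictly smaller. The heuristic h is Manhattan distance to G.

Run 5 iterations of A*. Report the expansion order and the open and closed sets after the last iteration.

order=[(4,3) → (4,2) → (3,5) → (4,4) → (0,5)]; open=[(0,6) g=5 f=10, (1,6) g=4 f=8, (2,6) g=3 f=8, (4,1) g=4 f=8, (4,5) g=2 f=8, (5,2) g=4 f=8, (5,3) g=3 f=8, (5,4) g=2 f=8]; closed=[(0,5), (1,5), (2,4), (2,5), (3,3), (3,4), (3,5), (4,2), (4,3), (4,4)]

step 1: expand (4,3) (f=6, h=4) → closed; open now [(0,5) g=4 f=8, (1,6) g=4 f=8, (2,6) g=3 f=8, (3,5) g=1 f=6, (4,2) g=3 f=6, (4,4) g=1 f=6, (5,3) g=3 f=8]
step 2: expand (4,2) (f=6, h=3) → closed; open now [(0,5) g=4 f=8, (1,6) g=4 f=8, (2,6) g=3 f=8, (3,5) g=1 f=6, (4,1) g=4 f=8, (4,4) g=1 f=6, (5,2) g=4 f=8, (5,3) g=3 f=8]
step 3: expand (3,5) (f=6, h=5) → closed; open now [(0,5) g=4 f=8, (1,6) g=4 f=8, (2,6) g=3 f=8, (4,1) g=4 f=8, (4,4) g=1 f=6, (4,5) g=2 f=8, (5,2) g=4 f=8, (5,3) g=3 f=8]
step 4: expand (4,4) (f=6, h=5) → closed; open now [(0,5) g=4 f=8, (1,6) g=4 f=8, (2,6) g=3 f=8, (4,1) g=4 f=8, (4,5) g=2 f=8, (5,2) g=4 f=8, (5,3) g=3 f=8, (5,4) g=2 f=8]
step 5: expand (0,5) (f=8, h=4) → closed; open now [(0,6) g=5 f=10, (1,6) g=4 f=8, (2,6) g=3 f=8, (4,1) g=4 f=8, (4,5) g=2 f=8, (5,2) g=4 f=8, (5,3) g=3 f=8, (5,4) g=2 f=8]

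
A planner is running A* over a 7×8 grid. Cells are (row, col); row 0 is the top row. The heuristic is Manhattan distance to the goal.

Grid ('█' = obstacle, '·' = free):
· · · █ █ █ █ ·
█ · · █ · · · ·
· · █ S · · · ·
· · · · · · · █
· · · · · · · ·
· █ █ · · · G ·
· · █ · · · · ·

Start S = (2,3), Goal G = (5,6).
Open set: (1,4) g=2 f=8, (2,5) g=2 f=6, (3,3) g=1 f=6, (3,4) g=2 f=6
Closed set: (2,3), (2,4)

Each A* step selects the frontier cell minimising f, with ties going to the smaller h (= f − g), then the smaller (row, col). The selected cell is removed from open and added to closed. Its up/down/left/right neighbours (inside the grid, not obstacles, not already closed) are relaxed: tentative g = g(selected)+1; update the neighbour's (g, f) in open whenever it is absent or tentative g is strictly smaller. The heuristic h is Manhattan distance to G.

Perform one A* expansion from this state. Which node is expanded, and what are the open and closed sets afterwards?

expanded=(2,5); open=[(1,4) g=2 f=8, (1,5) g=3 f=8, (2,6) g=3 f=6, (3,3) g=1 f=6, (3,4) g=2 f=6, (3,5) g=3 f=6]; closed=[(2,3), (2,4), (2,5)]

step 1: expand (2,5) (f=6, h=4) → closed; open now [(1,4) g=2 f=8, (1,5) g=3 f=8, (2,6) g=3 f=6, (3,3) g=1 f=6, (3,4) g=2 f=6, (3,5) g=3 f=6]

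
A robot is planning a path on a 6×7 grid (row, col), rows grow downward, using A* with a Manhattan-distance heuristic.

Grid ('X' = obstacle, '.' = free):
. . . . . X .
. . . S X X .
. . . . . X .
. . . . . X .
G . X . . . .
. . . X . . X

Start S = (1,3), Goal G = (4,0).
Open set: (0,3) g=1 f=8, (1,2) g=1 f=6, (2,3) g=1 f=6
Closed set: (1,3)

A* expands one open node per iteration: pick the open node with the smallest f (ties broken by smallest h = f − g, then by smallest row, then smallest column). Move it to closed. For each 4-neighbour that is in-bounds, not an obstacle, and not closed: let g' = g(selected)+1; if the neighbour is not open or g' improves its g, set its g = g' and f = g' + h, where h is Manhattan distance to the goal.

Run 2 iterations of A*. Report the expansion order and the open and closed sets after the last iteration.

order=[(1,2) → (1,1)]; open=[(0,1) g=3 f=8, (0,2) g=2 f=8, (0,3) g=1 f=8, (1,0) g=3 f=6, (2,1) g=3 f=6, (2,2) g=2 f=6, (2,3) g=1 f=6]; closed=[(1,1), (1,2), (1,3)]

step 1: expand (1,2) (f=6, h=5) → closed; open now [(0,2) g=2 f=8, (0,3) g=1 f=8, (1,1) g=2 f=6, (2,2) g=2 f=6, (2,3) g=1 f=6]
step 2: expand (1,1) (f=6, h=4) → closed; open now [(0,1) g=3 f=8, (0,2) g=2 f=8, (0,3) g=1 f=8, (1,0) g=3 f=6, (2,1) g=3 f=6, (2,2) g=2 f=6, (2,3) g=1 f=6]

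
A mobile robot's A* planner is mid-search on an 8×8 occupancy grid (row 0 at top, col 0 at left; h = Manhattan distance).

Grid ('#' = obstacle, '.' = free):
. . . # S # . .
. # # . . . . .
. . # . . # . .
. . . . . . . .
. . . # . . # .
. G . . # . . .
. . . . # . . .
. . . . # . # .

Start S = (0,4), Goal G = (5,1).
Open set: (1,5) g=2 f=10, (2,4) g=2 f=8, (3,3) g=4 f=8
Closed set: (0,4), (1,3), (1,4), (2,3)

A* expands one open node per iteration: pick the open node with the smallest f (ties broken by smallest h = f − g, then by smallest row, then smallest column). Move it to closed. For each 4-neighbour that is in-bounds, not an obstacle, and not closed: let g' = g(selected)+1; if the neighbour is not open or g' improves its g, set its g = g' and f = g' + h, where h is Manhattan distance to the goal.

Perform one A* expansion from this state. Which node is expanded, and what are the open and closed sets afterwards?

step 1: expand (3,3) (f=8, h=4) → closed; open now [(1,5) g=2 f=10, (2,4) g=2 f=8, (3,2) g=5 f=8, (3,4) g=5 f=10]

expanded=(3,3); open=[(1,5) g=2 f=10, (2,4) g=2 f=8, (3,2) g=5 f=8, (3,4) g=5 f=10]; closed=[(0,4), (1,3), (1,4), (2,3), (3,3)]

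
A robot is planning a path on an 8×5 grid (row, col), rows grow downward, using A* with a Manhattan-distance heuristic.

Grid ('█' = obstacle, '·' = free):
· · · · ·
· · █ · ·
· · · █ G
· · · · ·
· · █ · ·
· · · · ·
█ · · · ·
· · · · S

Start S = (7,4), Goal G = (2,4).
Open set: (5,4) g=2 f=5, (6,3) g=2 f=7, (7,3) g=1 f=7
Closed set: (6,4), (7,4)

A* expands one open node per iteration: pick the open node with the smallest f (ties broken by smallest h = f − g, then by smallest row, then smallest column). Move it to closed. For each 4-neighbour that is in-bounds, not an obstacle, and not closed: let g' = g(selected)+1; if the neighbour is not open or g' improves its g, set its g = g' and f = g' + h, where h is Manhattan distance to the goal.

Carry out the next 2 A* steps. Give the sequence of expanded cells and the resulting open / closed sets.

step 1: expand (5,4) (f=5, h=3) → closed; open now [(4,4) g=3 f=5, (5,3) g=3 f=7, (6,3) g=2 f=7, (7,3) g=1 f=7]
step 2: expand (4,4) (f=5, h=2) → closed; open now [(3,4) g=4 f=5, (4,3) g=4 f=7, (5,3) g=3 f=7, (6,3) g=2 f=7, (7,3) g=1 f=7]

order=[(5,4) → (4,4)]; open=[(3,4) g=4 f=5, (4,3) g=4 f=7, (5,3) g=3 f=7, (6,3) g=2 f=7, (7,3) g=1 f=7]; closed=[(4,4), (5,4), (6,4), (7,4)]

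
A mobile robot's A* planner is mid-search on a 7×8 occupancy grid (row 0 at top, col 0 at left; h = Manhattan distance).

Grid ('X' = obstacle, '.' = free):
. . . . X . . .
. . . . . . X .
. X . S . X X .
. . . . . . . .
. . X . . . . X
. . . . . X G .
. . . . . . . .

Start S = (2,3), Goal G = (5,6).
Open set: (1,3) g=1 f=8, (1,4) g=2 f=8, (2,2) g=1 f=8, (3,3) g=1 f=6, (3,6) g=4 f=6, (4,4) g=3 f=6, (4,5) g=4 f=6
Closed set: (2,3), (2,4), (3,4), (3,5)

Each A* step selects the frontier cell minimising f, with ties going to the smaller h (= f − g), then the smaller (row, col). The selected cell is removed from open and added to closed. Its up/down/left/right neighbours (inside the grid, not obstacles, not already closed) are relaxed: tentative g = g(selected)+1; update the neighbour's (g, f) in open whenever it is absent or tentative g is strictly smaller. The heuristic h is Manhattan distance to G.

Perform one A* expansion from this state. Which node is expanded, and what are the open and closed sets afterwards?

expanded=(3,6); open=[(1,3) g=1 f=8, (1,4) g=2 f=8, (2,2) g=1 f=8, (3,3) g=1 f=6, (3,7) g=5 f=8, (4,4) g=3 f=6, (4,5) g=4 f=6, (4,6) g=5 f=6]; closed=[(2,3), (2,4), (3,4), (3,5), (3,6)]

step 1: expand (3,6) (f=6, h=2) → closed; open now [(1,3) g=1 f=8, (1,4) g=2 f=8, (2,2) g=1 f=8, (3,3) g=1 f=6, (3,7) g=5 f=8, (4,4) g=3 f=6, (4,5) g=4 f=6, (4,6) g=5 f=6]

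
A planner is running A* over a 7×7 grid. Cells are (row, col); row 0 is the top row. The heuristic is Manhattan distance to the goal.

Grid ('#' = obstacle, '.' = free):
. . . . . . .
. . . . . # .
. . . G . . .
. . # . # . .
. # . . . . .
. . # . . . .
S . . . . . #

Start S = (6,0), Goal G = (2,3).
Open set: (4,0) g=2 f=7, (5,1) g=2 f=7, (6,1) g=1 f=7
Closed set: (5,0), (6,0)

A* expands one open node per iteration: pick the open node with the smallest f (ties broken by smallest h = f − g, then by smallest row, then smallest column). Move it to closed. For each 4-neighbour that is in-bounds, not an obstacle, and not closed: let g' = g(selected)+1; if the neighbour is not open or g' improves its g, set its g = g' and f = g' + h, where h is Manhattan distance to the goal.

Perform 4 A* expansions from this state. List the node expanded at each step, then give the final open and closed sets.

order=[(4,0) → (3,0) → (2,0) → (2,1)]; open=[(1,0) g=5 f=9, (1,1) g=6 f=9, (2,2) g=6 f=7, (3,1) g=4 f=7, (5,1) g=2 f=7, (6,1) g=1 f=7]; closed=[(2,0), (2,1), (3,0), (4,0), (5,0), (6,0)]

step 1: expand (4,0) (f=7, h=5) → closed; open now [(3,0) g=3 f=7, (5,1) g=2 f=7, (6,1) g=1 f=7]
step 2: expand (3,0) (f=7, h=4) → closed; open now [(2,0) g=4 f=7, (3,1) g=4 f=7, (5,1) g=2 f=7, (6,1) g=1 f=7]
step 3: expand (2,0) (f=7, h=3) → closed; open now [(1,0) g=5 f=9, (2,1) g=5 f=7, (3,1) g=4 f=7, (5,1) g=2 f=7, (6,1) g=1 f=7]
step 4: expand (2,1) (f=7, h=2) → closed; open now [(1,0) g=5 f=9, (1,1) g=6 f=9, (2,2) g=6 f=7, (3,1) g=4 f=7, (5,1) g=2 f=7, (6,1) g=1 f=7]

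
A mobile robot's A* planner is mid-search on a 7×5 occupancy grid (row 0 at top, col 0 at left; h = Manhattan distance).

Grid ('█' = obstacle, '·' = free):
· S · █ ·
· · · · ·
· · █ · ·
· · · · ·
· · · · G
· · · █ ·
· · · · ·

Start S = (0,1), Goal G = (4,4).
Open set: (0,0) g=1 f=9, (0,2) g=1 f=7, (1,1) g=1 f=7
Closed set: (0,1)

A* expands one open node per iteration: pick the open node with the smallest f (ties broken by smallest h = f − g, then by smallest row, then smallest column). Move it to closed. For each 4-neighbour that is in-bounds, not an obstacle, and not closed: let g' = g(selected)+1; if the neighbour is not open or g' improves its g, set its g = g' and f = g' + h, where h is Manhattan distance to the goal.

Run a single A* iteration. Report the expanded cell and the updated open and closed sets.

expanded=(0,2); open=[(0,0) g=1 f=9, (1,1) g=1 f=7, (1,2) g=2 f=7]; closed=[(0,1), (0,2)]

step 1: expand (0,2) (f=7, h=6) → closed; open now [(0,0) g=1 f=9, (1,1) g=1 f=7, (1,2) g=2 f=7]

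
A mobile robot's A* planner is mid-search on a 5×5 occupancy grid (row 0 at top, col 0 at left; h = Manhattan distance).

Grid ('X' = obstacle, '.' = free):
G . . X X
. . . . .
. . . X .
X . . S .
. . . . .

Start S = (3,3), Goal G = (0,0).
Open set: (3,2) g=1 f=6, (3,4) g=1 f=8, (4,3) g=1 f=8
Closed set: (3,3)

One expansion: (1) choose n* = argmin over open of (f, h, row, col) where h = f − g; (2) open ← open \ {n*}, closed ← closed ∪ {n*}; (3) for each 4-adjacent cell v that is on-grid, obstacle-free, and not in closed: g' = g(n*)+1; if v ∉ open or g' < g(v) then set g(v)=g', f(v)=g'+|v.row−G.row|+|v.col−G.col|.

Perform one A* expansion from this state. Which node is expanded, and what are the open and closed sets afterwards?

expanded=(3,2); open=[(2,2) g=2 f=6, (3,1) g=2 f=6, (3,4) g=1 f=8, (4,2) g=2 f=8, (4,3) g=1 f=8]; closed=[(3,2), (3,3)]

step 1: expand (3,2) (f=6, h=5) → closed; open now [(2,2) g=2 f=6, (3,1) g=2 f=6, (3,4) g=1 f=8, (4,2) g=2 f=8, (4,3) g=1 f=8]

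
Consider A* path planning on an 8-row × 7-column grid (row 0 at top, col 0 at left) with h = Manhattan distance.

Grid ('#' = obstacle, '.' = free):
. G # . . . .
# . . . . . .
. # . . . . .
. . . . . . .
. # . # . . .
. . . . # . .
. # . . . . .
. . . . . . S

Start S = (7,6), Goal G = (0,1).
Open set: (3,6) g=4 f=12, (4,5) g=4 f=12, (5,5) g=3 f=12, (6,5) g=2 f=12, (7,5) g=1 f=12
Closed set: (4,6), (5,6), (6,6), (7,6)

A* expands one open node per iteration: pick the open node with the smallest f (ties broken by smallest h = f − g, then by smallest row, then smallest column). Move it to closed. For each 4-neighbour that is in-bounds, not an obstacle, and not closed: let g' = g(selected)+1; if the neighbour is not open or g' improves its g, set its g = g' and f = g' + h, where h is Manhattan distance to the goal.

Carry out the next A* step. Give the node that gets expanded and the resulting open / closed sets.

expanded=(3,6); open=[(2,6) g=5 f=12, (3,5) g=5 f=12, (4,5) g=4 f=12, (5,5) g=3 f=12, (6,5) g=2 f=12, (7,5) g=1 f=12]; closed=[(3,6), (4,6), (5,6), (6,6), (7,6)]

step 1: expand (3,6) (f=12, h=8) → closed; open now [(2,6) g=5 f=12, (3,5) g=5 f=12, (4,5) g=4 f=12, (5,5) g=3 f=12, (6,5) g=2 f=12, (7,5) g=1 f=12]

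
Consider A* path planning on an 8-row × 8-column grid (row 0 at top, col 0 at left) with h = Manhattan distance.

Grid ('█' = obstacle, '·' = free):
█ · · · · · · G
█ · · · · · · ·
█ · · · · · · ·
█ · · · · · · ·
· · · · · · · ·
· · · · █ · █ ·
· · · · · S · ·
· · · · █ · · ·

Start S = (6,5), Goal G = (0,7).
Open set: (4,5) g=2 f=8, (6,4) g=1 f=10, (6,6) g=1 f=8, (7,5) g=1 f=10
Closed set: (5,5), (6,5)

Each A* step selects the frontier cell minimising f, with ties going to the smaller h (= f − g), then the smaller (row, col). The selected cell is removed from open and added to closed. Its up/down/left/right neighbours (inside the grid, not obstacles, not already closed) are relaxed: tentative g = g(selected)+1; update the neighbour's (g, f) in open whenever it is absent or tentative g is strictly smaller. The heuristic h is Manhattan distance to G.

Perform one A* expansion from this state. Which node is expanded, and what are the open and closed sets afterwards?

expanded=(4,5); open=[(3,5) g=3 f=8, (4,4) g=3 f=10, (4,6) g=3 f=8, (6,4) g=1 f=10, (6,6) g=1 f=8, (7,5) g=1 f=10]; closed=[(4,5), (5,5), (6,5)]

step 1: expand (4,5) (f=8, h=6) → closed; open now [(3,5) g=3 f=8, (4,4) g=3 f=10, (4,6) g=3 f=8, (6,4) g=1 f=10, (6,6) g=1 f=8, (7,5) g=1 f=10]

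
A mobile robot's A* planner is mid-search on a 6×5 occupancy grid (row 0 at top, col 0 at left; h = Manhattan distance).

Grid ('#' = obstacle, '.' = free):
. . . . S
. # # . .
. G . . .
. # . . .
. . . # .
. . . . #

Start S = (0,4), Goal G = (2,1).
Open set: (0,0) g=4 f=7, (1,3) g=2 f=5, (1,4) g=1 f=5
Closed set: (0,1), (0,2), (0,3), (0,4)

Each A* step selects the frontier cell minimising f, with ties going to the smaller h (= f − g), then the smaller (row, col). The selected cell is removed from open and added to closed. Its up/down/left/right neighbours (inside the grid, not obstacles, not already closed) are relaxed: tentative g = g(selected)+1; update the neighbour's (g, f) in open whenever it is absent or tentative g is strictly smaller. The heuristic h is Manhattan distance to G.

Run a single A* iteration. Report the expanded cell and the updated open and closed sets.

step 1: expand (1,3) (f=5, h=3) → closed; open now [(0,0) g=4 f=7, (1,4) g=1 f=5, (2,3) g=3 f=5]

expanded=(1,3); open=[(0,0) g=4 f=7, (1,4) g=1 f=5, (2,3) g=3 f=5]; closed=[(0,1), (0,2), (0,3), (0,4), (1,3)]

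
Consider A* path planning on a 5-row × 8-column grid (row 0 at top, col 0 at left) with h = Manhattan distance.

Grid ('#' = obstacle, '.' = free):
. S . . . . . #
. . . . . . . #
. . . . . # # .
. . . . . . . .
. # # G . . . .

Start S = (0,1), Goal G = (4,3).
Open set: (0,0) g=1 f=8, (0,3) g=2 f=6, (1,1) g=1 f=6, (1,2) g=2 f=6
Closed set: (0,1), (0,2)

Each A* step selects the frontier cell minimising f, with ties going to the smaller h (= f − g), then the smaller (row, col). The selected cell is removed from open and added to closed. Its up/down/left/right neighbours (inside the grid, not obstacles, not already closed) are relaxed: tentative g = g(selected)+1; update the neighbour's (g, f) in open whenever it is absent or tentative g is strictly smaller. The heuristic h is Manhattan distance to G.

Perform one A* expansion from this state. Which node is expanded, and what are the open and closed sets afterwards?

expanded=(0,3); open=[(0,0) g=1 f=8, (0,4) g=3 f=8, (1,1) g=1 f=6, (1,2) g=2 f=6, (1,3) g=3 f=6]; closed=[(0,1), (0,2), (0,3)]

step 1: expand (0,3) (f=6, h=4) → closed; open now [(0,0) g=1 f=8, (0,4) g=3 f=8, (1,1) g=1 f=6, (1,2) g=2 f=6, (1,3) g=3 f=6]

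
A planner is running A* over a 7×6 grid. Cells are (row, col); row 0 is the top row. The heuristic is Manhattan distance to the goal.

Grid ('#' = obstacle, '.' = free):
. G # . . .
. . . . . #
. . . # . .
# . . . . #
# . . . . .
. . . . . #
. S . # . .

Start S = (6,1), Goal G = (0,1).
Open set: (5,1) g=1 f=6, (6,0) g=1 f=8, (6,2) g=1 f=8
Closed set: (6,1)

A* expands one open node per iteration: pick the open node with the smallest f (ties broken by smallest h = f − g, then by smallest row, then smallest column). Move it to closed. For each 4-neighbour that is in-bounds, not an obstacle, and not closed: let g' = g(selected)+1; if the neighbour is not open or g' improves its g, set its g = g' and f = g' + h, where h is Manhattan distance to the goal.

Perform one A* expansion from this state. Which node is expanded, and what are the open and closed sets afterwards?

expanded=(5,1); open=[(4,1) g=2 f=6, (5,0) g=2 f=8, (5,2) g=2 f=8, (6,0) g=1 f=8, (6,2) g=1 f=8]; closed=[(5,1), (6,1)]

step 1: expand (5,1) (f=6, h=5) → closed; open now [(4,1) g=2 f=6, (5,0) g=2 f=8, (5,2) g=2 f=8, (6,0) g=1 f=8, (6,2) g=1 f=8]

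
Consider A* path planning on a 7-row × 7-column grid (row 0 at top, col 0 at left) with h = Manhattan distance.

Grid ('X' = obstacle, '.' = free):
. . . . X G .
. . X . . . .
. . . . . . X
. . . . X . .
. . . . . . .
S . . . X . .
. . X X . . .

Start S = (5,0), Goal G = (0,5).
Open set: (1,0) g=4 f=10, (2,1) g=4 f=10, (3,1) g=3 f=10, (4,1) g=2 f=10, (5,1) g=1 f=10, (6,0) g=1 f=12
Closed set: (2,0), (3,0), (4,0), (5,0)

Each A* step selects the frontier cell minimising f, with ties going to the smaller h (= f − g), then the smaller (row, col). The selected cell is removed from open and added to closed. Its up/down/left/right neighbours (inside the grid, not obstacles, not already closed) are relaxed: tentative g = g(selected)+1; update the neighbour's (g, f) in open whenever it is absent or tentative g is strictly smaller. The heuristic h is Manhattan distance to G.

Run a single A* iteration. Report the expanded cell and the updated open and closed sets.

step 1: expand (1,0) (f=10, h=6) → closed; open now [(0,0) g=5 f=10, (1,1) g=5 f=10, (2,1) g=4 f=10, (3,1) g=3 f=10, (4,1) g=2 f=10, (5,1) g=1 f=10, (6,0) g=1 f=12]

expanded=(1,0); open=[(0,0) g=5 f=10, (1,1) g=5 f=10, (2,1) g=4 f=10, (3,1) g=3 f=10, (4,1) g=2 f=10, (5,1) g=1 f=10, (6,0) g=1 f=12]; closed=[(1,0), (2,0), (3,0), (4,0), (5,0)]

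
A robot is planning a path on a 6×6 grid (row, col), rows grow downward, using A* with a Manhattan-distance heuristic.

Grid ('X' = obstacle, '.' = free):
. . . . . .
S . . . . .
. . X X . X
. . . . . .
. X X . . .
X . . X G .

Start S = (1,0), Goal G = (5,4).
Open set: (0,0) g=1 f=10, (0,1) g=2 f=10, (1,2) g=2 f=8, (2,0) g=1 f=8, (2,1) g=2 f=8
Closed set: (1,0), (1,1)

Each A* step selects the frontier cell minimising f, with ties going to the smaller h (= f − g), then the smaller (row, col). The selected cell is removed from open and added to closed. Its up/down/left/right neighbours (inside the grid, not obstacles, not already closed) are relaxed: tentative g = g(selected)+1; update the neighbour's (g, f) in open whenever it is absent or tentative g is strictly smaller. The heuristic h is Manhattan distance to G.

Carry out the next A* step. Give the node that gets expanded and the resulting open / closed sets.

step 1: expand (1,2) (f=8, h=6) → closed; open now [(0,0) g=1 f=10, (0,1) g=2 f=10, (0,2) g=3 f=10, (1,3) g=3 f=8, (2,0) g=1 f=8, (2,1) g=2 f=8]

expanded=(1,2); open=[(0,0) g=1 f=10, (0,1) g=2 f=10, (0,2) g=3 f=10, (1,3) g=3 f=8, (2,0) g=1 f=8, (2,1) g=2 f=8]; closed=[(1,0), (1,1), (1,2)]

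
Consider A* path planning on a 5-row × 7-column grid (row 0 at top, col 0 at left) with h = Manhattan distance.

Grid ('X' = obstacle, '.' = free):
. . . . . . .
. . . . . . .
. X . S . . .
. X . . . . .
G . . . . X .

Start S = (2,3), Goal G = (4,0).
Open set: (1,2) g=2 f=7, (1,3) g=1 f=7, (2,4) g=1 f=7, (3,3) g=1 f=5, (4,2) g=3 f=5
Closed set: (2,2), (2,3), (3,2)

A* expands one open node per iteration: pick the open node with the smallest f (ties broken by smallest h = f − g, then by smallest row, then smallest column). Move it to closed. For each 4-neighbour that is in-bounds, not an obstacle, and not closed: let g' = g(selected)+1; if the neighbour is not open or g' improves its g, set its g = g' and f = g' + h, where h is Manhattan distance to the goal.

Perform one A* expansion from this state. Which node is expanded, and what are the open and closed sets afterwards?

expanded=(4,2); open=[(1,2) g=2 f=7, (1,3) g=1 f=7, (2,4) g=1 f=7, (3,3) g=1 f=5, (4,1) g=4 f=5, (4,3) g=4 f=7]; closed=[(2,2), (2,3), (3,2), (4,2)]

step 1: expand (4,2) (f=5, h=2) → closed; open now [(1,2) g=2 f=7, (1,3) g=1 f=7, (2,4) g=1 f=7, (3,3) g=1 f=5, (4,1) g=4 f=5, (4,3) g=4 f=7]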